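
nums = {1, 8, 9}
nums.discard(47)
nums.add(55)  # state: {1, 8, 9, 55}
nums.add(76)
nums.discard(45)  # {1, 8, 9, 55, 76}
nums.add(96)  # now {1, 8, 9, 55, 76, 96}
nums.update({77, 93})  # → {1, 8, 9, 55, 76, 77, 93, 96}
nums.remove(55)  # {1, 8, 9, 76, 77, 93, 96}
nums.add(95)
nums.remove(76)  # {1, 8, 9, 77, 93, 95, 96}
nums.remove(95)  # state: {1, 8, 9, 77, 93, 96}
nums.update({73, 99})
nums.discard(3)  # {1, 8, 9, 73, 77, 93, 96, 99}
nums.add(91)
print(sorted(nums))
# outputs [1, 8, 9, 73, 77, 91, 93, 96, 99]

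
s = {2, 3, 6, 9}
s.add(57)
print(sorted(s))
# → [2, 3, 6, 9, 57]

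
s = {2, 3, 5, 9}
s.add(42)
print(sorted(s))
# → [2, 3, 5, 9, 42]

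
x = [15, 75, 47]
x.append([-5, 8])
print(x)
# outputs [15, 75, 47, [-5, 8]]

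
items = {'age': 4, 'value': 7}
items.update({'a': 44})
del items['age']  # {'value': 7, 'a': 44}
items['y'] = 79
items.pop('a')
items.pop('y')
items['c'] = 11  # {'value': 7, 'c': 11}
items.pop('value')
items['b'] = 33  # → {'c': 11, 'b': 33}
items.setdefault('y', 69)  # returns 69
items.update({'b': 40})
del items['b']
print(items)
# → {'c': 11, 'y': 69}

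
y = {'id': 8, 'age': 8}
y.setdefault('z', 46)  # 46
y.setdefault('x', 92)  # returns 92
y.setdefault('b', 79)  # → 79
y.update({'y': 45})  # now {'id': 8, 'age': 8, 'z': 46, 'x': 92, 'b': 79, 'y': 45}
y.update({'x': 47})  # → {'id': 8, 'age': 8, 'z': 46, 'x': 47, 'b': 79, 'y': 45}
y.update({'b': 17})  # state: {'id': 8, 'age': 8, 'z': 46, 'x': 47, 'b': 17, 'y': 45}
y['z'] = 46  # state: {'id': 8, 'age': 8, 'z': 46, 'x': 47, 'b': 17, 'y': 45}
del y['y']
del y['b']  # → {'id': 8, 'age': 8, 'z': 46, 'x': 47}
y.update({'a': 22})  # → {'id': 8, 'age': 8, 'z': 46, 'x': 47, 'a': 22}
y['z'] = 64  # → {'id': 8, 'age': 8, 'z': 64, 'x': 47, 'a': 22}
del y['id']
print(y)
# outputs {'age': 8, 'z': 64, 'x': 47, 'a': 22}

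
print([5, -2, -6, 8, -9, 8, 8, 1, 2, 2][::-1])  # [2, 2, 1, 8, 8, -9, 8, -6, -2, 5]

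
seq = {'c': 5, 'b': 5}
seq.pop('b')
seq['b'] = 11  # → {'c': 5, 'b': 11}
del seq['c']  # {'b': 11}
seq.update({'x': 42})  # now {'b': 11, 'x': 42}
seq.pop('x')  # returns 42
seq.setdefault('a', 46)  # 46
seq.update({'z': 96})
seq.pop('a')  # 46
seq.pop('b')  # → 11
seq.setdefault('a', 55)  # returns 55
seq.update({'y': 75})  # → {'z': 96, 'a': 55, 'y': 75}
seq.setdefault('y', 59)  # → 75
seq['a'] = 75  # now {'z': 96, 'a': 75, 'y': 75}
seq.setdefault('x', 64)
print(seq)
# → {'z': 96, 'a': 75, 'y': 75, 'x': 64}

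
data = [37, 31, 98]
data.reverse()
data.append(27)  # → [98, 31, 37, 27]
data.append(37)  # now [98, 31, 37, 27, 37]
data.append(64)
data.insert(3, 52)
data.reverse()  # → [64, 37, 27, 52, 37, 31, 98]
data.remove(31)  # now [64, 37, 27, 52, 37, 98]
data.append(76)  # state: [64, 37, 27, 52, 37, 98, 76]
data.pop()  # 76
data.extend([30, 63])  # [64, 37, 27, 52, 37, 98, 30, 63]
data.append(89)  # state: [64, 37, 27, 52, 37, 98, 30, 63, 89]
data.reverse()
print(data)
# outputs [89, 63, 30, 98, 37, 52, 27, 37, 64]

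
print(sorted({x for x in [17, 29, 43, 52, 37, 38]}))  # [17, 29, 37, 38, 43, 52]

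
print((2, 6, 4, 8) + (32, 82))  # (2, 6, 4, 8, 32, 82)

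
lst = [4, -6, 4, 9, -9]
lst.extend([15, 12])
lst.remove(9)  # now [4, -6, 4, -9, 15, 12]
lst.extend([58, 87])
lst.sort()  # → [-9, -6, 4, 4, 12, 15, 58, 87]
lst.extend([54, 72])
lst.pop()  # 72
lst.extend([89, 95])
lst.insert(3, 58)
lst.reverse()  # [95, 89, 54, 87, 58, 15, 12, 4, 58, 4, -6, -9]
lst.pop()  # -9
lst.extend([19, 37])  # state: [95, 89, 54, 87, 58, 15, 12, 4, 58, 4, -6, 19, 37]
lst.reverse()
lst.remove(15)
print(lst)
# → [37, 19, -6, 4, 58, 4, 12, 58, 87, 54, 89, 95]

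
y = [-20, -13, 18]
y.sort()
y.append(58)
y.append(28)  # [-20, -13, 18, 58, 28]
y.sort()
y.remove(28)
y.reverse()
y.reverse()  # [-20, -13, 18, 58]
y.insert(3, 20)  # [-20, -13, 18, 20, 58]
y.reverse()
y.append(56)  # [58, 20, 18, -13, -20, 56]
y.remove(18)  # [58, 20, -13, -20, 56]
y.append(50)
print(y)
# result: [58, 20, -13, -20, 56, 50]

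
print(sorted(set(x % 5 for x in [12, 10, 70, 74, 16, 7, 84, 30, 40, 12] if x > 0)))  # [0, 1, 2, 4]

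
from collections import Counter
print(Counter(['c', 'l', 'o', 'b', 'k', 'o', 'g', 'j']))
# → Counter({'o': 2, 'c': 1, 'l': 1, 'b': 1, 'k': 1, 'g': 1, 'j': 1})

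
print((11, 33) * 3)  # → (11, 33, 11, 33, 11, 33)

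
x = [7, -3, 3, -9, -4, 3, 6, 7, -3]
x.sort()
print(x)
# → [-9, -4, -3, -3, 3, 3, 6, 7, 7]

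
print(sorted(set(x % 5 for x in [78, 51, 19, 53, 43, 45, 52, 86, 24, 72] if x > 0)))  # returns [0, 1, 2, 3, 4]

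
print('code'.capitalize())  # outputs Code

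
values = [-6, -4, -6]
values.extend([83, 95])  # [-6, -4, -6, 83, 95]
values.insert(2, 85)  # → [-6, -4, 85, -6, 83, 95]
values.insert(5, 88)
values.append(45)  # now [-6, -4, 85, -6, 83, 88, 95, 45]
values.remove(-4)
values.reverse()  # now [45, 95, 88, 83, -6, 85, -6]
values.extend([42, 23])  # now [45, 95, 88, 83, -6, 85, -6, 42, 23]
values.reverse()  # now [23, 42, -6, 85, -6, 83, 88, 95, 45]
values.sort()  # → [-6, -6, 23, 42, 45, 83, 85, 88, 95]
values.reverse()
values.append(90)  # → [95, 88, 85, 83, 45, 42, 23, -6, -6, 90]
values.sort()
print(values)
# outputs [-6, -6, 23, 42, 45, 83, 85, 88, 90, 95]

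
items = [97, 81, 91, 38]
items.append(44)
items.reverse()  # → [44, 38, 91, 81, 97]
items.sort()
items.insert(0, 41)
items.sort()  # [38, 41, 44, 81, 91, 97]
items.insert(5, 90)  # [38, 41, 44, 81, 91, 90, 97]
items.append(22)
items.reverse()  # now [22, 97, 90, 91, 81, 44, 41, 38]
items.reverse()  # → [38, 41, 44, 81, 91, 90, 97, 22]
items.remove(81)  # [38, 41, 44, 91, 90, 97, 22]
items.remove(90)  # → [38, 41, 44, 91, 97, 22]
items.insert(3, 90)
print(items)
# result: [38, 41, 44, 90, 91, 97, 22]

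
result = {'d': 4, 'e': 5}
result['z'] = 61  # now {'d': 4, 'e': 5, 'z': 61}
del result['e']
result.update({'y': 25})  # {'d': 4, 'z': 61, 'y': 25}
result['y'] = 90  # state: {'d': 4, 'z': 61, 'y': 90}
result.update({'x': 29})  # {'d': 4, 'z': 61, 'y': 90, 'x': 29}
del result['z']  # {'d': 4, 'y': 90, 'x': 29}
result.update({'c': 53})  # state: {'d': 4, 'y': 90, 'x': 29, 'c': 53}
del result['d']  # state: {'y': 90, 'x': 29, 'c': 53}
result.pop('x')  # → 29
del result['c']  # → {'y': 90}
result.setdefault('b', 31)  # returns 31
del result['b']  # {'y': 90}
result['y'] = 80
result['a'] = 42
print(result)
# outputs {'y': 80, 'a': 42}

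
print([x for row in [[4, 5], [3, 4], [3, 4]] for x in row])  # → [4, 5, 3, 4, 3, 4]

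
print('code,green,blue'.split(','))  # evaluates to ['code', 'green', 'blue']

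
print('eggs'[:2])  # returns eg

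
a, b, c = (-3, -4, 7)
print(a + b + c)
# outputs 0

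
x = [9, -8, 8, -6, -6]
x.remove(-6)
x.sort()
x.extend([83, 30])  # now [-8, -6, 8, 9, 83, 30]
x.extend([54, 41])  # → [-8, -6, 8, 9, 83, 30, 54, 41]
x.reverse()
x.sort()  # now [-8, -6, 8, 9, 30, 41, 54, 83]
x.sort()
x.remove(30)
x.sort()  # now [-8, -6, 8, 9, 41, 54, 83]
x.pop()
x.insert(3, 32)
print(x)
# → [-8, -6, 8, 32, 9, 41, 54]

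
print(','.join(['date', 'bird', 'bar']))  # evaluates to date,bird,bar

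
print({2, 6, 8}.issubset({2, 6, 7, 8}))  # True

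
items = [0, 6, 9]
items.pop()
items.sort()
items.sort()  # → [0, 6]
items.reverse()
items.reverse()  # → [0, 6]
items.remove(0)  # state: [6]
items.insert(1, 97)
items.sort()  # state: [6, 97]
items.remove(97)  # [6]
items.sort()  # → [6]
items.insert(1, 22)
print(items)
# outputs [6, 22]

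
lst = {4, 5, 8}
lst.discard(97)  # {4, 5, 8}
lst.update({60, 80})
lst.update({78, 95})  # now {4, 5, 8, 60, 78, 80, 95}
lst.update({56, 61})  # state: {4, 5, 8, 56, 60, 61, 78, 80, 95}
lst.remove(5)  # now {4, 8, 56, 60, 61, 78, 80, 95}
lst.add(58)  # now {4, 8, 56, 58, 60, 61, 78, 80, 95}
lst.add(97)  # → {4, 8, 56, 58, 60, 61, 78, 80, 95, 97}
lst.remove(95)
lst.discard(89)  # {4, 8, 56, 58, 60, 61, 78, 80, 97}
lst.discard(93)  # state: {4, 8, 56, 58, 60, 61, 78, 80, 97}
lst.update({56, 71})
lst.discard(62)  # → {4, 8, 56, 58, 60, 61, 71, 78, 80, 97}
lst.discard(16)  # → {4, 8, 56, 58, 60, 61, 71, 78, 80, 97}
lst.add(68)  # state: {4, 8, 56, 58, 60, 61, 68, 71, 78, 80, 97}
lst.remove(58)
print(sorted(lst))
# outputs [4, 8, 56, 60, 61, 68, 71, 78, 80, 97]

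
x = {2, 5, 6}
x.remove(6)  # {2, 5}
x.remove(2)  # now {5}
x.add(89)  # {5, 89}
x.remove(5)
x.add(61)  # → {61, 89}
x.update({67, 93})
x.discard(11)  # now {61, 67, 89, 93}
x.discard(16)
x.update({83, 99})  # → {61, 67, 83, 89, 93, 99}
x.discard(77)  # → {61, 67, 83, 89, 93, 99}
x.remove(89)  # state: {61, 67, 83, 93, 99}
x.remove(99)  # {61, 67, 83, 93}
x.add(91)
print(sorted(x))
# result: [61, 67, 83, 91, 93]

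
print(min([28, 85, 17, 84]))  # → 17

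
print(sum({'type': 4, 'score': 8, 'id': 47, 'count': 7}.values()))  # 66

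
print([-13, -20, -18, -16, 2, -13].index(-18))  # 2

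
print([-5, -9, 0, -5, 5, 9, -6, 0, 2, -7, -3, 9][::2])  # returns [-5, 0, 5, -6, 2, -3]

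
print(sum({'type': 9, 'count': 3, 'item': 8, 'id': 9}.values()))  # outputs 29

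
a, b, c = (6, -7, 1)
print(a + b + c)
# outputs 0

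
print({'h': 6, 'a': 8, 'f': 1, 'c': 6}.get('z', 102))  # 102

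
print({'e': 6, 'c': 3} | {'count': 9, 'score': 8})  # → {'e': 6, 'c': 3, 'count': 9, 'score': 8}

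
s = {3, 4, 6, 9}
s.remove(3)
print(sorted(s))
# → [4, 6, 9]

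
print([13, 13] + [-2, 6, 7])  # [13, 13, -2, 6, 7]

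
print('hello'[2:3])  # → l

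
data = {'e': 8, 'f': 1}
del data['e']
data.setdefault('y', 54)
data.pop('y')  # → 54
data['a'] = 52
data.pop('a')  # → 52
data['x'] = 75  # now {'f': 1, 'x': 75}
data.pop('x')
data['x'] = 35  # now {'f': 1, 'x': 35}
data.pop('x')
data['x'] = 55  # {'f': 1, 'x': 55}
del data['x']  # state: {'f': 1}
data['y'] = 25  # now {'f': 1, 'y': 25}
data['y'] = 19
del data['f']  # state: {'y': 19}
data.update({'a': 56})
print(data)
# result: {'y': 19, 'a': 56}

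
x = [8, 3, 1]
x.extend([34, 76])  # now [8, 3, 1, 34, 76]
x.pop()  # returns 76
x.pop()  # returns 34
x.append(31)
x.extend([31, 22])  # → [8, 3, 1, 31, 31, 22]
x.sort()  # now [1, 3, 8, 22, 31, 31]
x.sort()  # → [1, 3, 8, 22, 31, 31]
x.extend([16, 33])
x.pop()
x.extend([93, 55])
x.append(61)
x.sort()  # [1, 3, 8, 16, 22, 31, 31, 55, 61, 93]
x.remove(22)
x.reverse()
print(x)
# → [93, 61, 55, 31, 31, 16, 8, 3, 1]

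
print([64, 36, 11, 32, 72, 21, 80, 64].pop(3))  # 32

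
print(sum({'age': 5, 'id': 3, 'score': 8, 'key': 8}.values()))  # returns 24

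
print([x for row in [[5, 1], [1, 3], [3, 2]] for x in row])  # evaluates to [5, 1, 1, 3, 3, 2]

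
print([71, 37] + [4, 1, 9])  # [71, 37, 4, 1, 9]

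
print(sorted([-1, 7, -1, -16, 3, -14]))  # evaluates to [-16, -14, -1, -1, 3, 7]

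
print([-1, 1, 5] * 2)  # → [-1, 1, 5, -1, 1, 5]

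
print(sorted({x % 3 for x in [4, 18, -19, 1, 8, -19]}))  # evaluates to [0, 1, 2]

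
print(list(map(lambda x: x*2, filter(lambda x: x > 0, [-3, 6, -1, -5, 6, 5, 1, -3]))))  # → [12, 12, 10, 2]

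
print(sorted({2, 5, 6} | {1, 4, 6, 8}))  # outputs [1, 2, 4, 5, 6, 8]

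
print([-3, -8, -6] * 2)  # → [-3, -8, -6, -3, -8, -6]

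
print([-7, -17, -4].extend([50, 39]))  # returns None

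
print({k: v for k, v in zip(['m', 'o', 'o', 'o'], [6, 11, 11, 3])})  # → {'m': 6, 'o': 3}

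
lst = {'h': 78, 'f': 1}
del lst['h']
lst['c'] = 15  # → {'f': 1, 'c': 15}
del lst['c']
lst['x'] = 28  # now {'f': 1, 'x': 28}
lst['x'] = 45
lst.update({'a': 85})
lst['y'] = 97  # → {'f': 1, 'x': 45, 'a': 85, 'y': 97}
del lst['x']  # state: {'f': 1, 'a': 85, 'y': 97}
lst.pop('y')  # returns 97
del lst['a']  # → {'f': 1}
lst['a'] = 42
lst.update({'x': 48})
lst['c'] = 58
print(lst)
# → {'f': 1, 'a': 42, 'x': 48, 'c': 58}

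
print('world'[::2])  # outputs wrd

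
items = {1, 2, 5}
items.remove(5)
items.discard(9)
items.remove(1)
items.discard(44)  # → {2}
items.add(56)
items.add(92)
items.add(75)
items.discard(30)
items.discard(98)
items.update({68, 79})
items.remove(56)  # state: {2, 68, 75, 79, 92}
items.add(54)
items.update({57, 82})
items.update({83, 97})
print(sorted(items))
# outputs [2, 54, 57, 68, 75, 79, 82, 83, 92, 97]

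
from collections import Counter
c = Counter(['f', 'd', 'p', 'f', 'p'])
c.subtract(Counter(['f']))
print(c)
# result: Counter({'p': 2, 'f': 1, 'd': 1})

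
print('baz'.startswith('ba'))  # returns True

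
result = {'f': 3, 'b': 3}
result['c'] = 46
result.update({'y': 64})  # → {'f': 3, 'b': 3, 'c': 46, 'y': 64}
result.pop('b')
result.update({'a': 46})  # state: {'f': 3, 'c': 46, 'y': 64, 'a': 46}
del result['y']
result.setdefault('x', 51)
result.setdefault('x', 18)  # 51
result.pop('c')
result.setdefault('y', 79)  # 79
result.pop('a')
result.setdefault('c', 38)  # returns 38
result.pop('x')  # 51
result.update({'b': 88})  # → {'f': 3, 'y': 79, 'c': 38, 'b': 88}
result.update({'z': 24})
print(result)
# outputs {'f': 3, 'y': 79, 'c': 38, 'b': 88, 'z': 24}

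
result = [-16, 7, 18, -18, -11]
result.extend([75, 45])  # [-16, 7, 18, -18, -11, 75, 45]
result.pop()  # 45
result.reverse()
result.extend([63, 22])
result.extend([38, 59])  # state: [75, -11, -18, 18, 7, -16, 63, 22, 38, 59]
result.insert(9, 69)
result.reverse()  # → [59, 69, 38, 22, 63, -16, 7, 18, -18, -11, 75]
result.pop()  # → 75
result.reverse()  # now [-11, -18, 18, 7, -16, 63, 22, 38, 69, 59]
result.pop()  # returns 59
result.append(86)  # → [-11, -18, 18, 7, -16, 63, 22, 38, 69, 86]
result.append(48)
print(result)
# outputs [-11, -18, 18, 7, -16, 63, 22, 38, 69, 86, 48]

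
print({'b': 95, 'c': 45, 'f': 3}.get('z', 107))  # 107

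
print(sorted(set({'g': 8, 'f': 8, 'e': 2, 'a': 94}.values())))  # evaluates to [2, 8, 94]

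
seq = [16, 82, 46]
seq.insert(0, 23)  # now [23, 16, 82, 46]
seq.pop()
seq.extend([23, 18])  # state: [23, 16, 82, 23, 18]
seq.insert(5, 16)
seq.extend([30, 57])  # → [23, 16, 82, 23, 18, 16, 30, 57]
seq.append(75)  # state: [23, 16, 82, 23, 18, 16, 30, 57, 75]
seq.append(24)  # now [23, 16, 82, 23, 18, 16, 30, 57, 75, 24]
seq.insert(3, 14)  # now [23, 16, 82, 14, 23, 18, 16, 30, 57, 75, 24]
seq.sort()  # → [14, 16, 16, 18, 23, 23, 24, 30, 57, 75, 82]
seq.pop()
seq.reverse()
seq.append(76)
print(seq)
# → [75, 57, 30, 24, 23, 23, 18, 16, 16, 14, 76]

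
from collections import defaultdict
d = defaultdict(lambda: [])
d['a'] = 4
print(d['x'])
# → []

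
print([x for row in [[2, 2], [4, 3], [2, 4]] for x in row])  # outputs [2, 2, 4, 3, 2, 4]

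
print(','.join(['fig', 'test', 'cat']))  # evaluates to fig,test,cat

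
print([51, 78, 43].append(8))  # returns None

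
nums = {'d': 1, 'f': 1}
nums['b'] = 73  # {'d': 1, 'f': 1, 'b': 73}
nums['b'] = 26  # {'d': 1, 'f': 1, 'b': 26}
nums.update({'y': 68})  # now {'d': 1, 'f': 1, 'b': 26, 'y': 68}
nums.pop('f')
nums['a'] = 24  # {'d': 1, 'b': 26, 'y': 68, 'a': 24}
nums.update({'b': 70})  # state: {'d': 1, 'b': 70, 'y': 68, 'a': 24}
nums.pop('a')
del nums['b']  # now {'d': 1, 'y': 68}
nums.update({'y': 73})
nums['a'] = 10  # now {'d': 1, 'y': 73, 'a': 10}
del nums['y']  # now {'d': 1, 'a': 10}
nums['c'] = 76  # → {'d': 1, 'a': 10, 'c': 76}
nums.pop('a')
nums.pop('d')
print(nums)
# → {'c': 76}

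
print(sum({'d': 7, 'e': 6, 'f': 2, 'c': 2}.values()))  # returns 17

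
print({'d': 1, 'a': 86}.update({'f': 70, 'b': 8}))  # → None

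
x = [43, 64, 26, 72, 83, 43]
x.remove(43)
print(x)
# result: [64, 26, 72, 83, 43]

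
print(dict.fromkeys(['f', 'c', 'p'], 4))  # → {'f': 4, 'c': 4, 'p': 4}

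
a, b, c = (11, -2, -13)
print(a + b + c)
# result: -4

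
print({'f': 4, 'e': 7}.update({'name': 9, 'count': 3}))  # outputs None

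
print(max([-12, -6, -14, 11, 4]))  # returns 11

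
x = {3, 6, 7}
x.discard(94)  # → {3, 6, 7}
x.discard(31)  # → {3, 6, 7}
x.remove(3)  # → {6, 7}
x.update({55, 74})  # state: {6, 7, 55, 74}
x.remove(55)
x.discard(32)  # {6, 7, 74}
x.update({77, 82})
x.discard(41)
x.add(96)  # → {6, 7, 74, 77, 82, 96}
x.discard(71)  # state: {6, 7, 74, 77, 82, 96}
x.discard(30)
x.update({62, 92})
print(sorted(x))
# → [6, 7, 62, 74, 77, 82, 92, 96]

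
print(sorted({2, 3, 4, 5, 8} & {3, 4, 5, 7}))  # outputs [3, 4, 5]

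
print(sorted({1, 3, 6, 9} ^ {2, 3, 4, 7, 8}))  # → [1, 2, 4, 6, 7, 8, 9]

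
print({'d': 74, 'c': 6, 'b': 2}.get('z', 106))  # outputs 106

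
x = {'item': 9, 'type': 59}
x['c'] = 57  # {'item': 9, 'type': 59, 'c': 57}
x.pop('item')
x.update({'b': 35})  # {'type': 59, 'c': 57, 'b': 35}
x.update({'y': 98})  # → {'type': 59, 'c': 57, 'b': 35, 'y': 98}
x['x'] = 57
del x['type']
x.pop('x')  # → 57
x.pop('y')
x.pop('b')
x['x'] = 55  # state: {'c': 57, 'x': 55}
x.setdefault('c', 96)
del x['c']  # {'x': 55}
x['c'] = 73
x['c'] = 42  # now {'x': 55, 'c': 42}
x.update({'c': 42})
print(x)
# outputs {'x': 55, 'c': 42}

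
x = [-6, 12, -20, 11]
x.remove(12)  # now [-6, -20, 11]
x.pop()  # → 11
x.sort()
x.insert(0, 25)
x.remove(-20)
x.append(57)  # [25, -6, 57]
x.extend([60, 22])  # [25, -6, 57, 60, 22]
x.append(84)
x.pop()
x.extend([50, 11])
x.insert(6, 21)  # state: [25, -6, 57, 60, 22, 50, 21, 11]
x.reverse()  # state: [11, 21, 50, 22, 60, 57, -6, 25]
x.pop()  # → 25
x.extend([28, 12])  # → [11, 21, 50, 22, 60, 57, -6, 28, 12]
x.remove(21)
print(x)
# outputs [11, 50, 22, 60, 57, -6, 28, 12]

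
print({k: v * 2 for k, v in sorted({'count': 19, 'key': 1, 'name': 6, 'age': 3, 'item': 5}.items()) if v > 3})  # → {'count': 38, 'item': 10, 'name': 12}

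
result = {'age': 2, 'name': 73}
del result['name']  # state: {'age': 2}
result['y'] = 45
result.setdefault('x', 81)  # 81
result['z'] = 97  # {'age': 2, 'y': 45, 'x': 81, 'z': 97}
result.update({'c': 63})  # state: {'age': 2, 'y': 45, 'x': 81, 'z': 97, 'c': 63}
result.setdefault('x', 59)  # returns 81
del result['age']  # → {'y': 45, 'x': 81, 'z': 97, 'c': 63}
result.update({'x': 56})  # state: {'y': 45, 'x': 56, 'z': 97, 'c': 63}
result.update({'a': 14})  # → {'y': 45, 'x': 56, 'z': 97, 'c': 63, 'a': 14}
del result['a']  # {'y': 45, 'x': 56, 'z': 97, 'c': 63}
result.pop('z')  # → 97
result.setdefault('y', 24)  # 45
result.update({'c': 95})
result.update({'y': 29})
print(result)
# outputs {'y': 29, 'x': 56, 'c': 95}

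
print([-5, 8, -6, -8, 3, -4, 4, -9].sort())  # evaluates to None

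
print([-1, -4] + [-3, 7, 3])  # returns [-1, -4, -3, 7, 3]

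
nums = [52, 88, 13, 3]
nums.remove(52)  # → [88, 13, 3]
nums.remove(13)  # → [88, 3]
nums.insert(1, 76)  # [88, 76, 3]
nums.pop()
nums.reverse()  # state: [76, 88]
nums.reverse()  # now [88, 76]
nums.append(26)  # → [88, 76, 26]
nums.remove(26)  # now [88, 76]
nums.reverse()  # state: [76, 88]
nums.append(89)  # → [76, 88, 89]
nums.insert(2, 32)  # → [76, 88, 32, 89]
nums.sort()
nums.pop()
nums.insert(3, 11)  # [32, 76, 88, 11]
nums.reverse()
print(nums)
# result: [11, 88, 76, 32]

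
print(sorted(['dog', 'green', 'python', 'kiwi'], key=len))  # ['dog', 'kiwi', 'green', 'python']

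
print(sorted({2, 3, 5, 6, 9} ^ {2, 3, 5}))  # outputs [6, 9]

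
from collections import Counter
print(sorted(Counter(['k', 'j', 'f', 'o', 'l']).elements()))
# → ['f', 'j', 'k', 'l', 'o']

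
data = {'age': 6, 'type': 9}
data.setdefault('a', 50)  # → 50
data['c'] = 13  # {'age': 6, 'type': 9, 'a': 50, 'c': 13}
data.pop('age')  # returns 6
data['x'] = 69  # {'type': 9, 'a': 50, 'c': 13, 'x': 69}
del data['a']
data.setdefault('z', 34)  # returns 34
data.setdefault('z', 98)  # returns 34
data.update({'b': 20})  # {'type': 9, 'c': 13, 'x': 69, 'z': 34, 'b': 20}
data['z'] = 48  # {'type': 9, 'c': 13, 'x': 69, 'z': 48, 'b': 20}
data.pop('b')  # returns 20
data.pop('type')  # 9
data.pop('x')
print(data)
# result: {'c': 13, 'z': 48}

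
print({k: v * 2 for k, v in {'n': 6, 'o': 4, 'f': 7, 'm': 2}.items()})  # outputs {'n': 12, 'o': 8, 'f': 14, 'm': 4}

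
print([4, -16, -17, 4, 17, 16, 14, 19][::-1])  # [19, 14, 16, 17, 4, -17, -16, 4]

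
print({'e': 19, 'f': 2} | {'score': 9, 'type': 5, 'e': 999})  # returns {'e': 999, 'f': 2, 'score': 9, 'type': 5}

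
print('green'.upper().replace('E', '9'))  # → GR99N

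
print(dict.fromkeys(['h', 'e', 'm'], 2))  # {'h': 2, 'e': 2, 'm': 2}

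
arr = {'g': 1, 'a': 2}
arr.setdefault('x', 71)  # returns 71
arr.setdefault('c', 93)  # 93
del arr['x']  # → {'g': 1, 'a': 2, 'c': 93}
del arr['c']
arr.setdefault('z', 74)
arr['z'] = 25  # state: {'g': 1, 'a': 2, 'z': 25}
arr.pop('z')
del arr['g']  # {'a': 2}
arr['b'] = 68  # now {'a': 2, 'b': 68}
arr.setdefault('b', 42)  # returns 68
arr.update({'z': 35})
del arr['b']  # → {'a': 2, 'z': 35}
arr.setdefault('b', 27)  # 27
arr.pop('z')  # 35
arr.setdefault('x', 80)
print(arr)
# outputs {'a': 2, 'b': 27, 'x': 80}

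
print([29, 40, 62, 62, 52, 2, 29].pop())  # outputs 29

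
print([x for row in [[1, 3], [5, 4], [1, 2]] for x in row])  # [1, 3, 5, 4, 1, 2]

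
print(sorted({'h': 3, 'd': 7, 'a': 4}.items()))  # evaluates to [('a', 4), ('d', 7), ('h', 3)]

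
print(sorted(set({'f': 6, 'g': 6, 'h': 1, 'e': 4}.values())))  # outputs [1, 4, 6]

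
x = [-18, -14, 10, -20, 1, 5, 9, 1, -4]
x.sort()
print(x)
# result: [-20, -18, -14, -4, 1, 1, 5, 9, 10]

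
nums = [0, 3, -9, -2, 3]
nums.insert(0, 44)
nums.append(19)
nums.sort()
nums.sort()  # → [-9, -2, 0, 3, 3, 19, 44]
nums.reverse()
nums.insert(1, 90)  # [44, 90, 19, 3, 3, 0, -2, -9]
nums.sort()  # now [-9, -2, 0, 3, 3, 19, 44, 90]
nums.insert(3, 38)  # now [-9, -2, 0, 38, 3, 3, 19, 44, 90]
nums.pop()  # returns 90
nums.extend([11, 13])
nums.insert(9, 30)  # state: [-9, -2, 0, 38, 3, 3, 19, 44, 11, 30, 13]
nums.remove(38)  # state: [-9, -2, 0, 3, 3, 19, 44, 11, 30, 13]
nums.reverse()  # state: [13, 30, 11, 44, 19, 3, 3, 0, -2, -9]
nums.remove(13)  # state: [30, 11, 44, 19, 3, 3, 0, -2, -9]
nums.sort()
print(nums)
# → [-9, -2, 0, 3, 3, 11, 19, 30, 44]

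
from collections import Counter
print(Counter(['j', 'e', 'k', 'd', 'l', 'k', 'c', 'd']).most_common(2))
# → [('k', 2), ('d', 2)]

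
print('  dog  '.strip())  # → dog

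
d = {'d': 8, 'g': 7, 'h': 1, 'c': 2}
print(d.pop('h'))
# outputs 1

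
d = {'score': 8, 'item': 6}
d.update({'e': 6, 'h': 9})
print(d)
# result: {'score': 8, 'item': 6, 'e': 6, 'h': 9}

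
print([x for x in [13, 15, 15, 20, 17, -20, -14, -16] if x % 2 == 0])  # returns [20, -20, -14, -16]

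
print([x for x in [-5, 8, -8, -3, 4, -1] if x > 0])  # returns [8, 4]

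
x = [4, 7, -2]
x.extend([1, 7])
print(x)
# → [4, 7, -2, 1, 7]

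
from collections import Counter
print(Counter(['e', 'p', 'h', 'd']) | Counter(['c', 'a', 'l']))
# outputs Counter({'e': 1, 'p': 1, 'h': 1, 'd': 1, 'c': 1, 'a': 1, 'l': 1})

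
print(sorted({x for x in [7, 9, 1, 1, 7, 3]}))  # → [1, 3, 7, 9]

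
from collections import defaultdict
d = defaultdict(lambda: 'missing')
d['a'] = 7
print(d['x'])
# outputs missing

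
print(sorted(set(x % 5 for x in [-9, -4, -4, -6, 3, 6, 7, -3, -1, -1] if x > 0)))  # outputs [1, 2, 3]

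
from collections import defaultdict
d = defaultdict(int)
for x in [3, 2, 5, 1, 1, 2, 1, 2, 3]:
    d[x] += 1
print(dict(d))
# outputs {3: 2, 2: 3, 5: 1, 1: 3}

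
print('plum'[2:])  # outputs um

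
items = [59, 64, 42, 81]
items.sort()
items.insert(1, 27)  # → [42, 27, 59, 64, 81]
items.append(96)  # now [42, 27, 59, 64, 81, 96]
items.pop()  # 96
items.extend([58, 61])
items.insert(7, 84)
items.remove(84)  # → [42, 27, 59, 64, 81, 58, 61]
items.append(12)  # [42, 27, 59, 64, 81, 58, 61, 12]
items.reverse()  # [12, 61, 58, 81, 64, 59, 27, 42]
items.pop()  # 42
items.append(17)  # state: [12, 61, 58, 81, 64, 59, 27, 17]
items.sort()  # [12, 17, 27, 58, 59, 61, 64, 81]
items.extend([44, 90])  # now [12, 17, 27, 58, 59, 61, 64, 81, 44, 90]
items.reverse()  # [90, 44, 81, 64, 61, 59, 58, 27, 17, 12]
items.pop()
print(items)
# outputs [90, 44, 81, 64, 61, 59, 58, 27, 17]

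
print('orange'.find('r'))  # 1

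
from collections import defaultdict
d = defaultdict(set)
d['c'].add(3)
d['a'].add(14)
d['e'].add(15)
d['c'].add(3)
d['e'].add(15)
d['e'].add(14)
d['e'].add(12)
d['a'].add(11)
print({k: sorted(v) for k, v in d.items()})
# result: {'c': [3], 'a': [11, 14], 'e': [12, 14, 15]}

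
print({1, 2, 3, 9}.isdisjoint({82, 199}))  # True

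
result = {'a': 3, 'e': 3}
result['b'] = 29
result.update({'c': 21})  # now {'a': 3, 'e': 3, 'b': 29, 'c': 21}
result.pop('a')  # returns 3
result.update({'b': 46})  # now {'e': 3, 'b': 46, 'c': 21}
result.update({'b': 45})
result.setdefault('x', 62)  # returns 62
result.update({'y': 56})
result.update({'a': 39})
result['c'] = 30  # {'e': 3, 'b': 45, 'c': 30, 'x': 62, 'y': 56, 'a': 39}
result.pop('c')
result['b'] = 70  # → {'e': 3, 'b': 70, 'x': 62, 'y': 56, 'a': 39}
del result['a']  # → {'e': 3, 'b': 70, 'x': 62, 'y': 56}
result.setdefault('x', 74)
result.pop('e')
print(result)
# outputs {'b': 70, 'x': 62, 'y': 56}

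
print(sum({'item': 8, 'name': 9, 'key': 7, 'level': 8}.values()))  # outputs 32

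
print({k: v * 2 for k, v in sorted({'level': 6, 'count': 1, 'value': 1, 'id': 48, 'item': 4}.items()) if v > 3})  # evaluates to {'id': 96, 'item': 8, 'level': 12}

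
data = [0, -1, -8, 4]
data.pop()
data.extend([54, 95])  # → [0, -1, -8, 54, 95]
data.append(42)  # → [0, -1, -8, 54, 95, 42]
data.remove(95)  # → [0, -1, -8, 54, 42]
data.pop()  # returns 42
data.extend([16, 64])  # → [0, -1, -8, 54, 16, 64]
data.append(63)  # [0, -1, -8, 54, 16, 64, 63]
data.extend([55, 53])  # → [0, -1, -8, 54, 16, 64, 63, 55, 53]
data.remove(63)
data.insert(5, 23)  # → [0, -1, -8, 54, 16, 23, 64, 55, 53]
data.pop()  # 53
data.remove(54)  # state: [0, -1, -8, 16, 23, 64, 55]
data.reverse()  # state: [55, 64, 23, 16, -8, -1, 0]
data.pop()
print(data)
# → [55, 64, 23, 16, -8, -1]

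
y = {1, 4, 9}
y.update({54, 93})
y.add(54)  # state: {1, 4, 9, 54, 93}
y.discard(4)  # {1, 9, 54, 93}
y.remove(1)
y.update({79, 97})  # {9, 54, 79, 93, 97}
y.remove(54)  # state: {9, 79, 93, 97}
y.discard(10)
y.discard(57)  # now {9, 79, 93, 97}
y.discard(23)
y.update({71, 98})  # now {9, 71, 79, 93, 97, 98}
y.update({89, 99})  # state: {9, 71, 79, 89, 93, 97, 98, 99}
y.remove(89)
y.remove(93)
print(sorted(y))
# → [9, 71, 79, 97, 98, 99]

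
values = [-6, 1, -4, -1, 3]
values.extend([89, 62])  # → [-6, 1, -4, -1, 3, 89, 62]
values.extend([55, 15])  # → [-6, 1, -4, -1, 3, 89, 62, 55, 15]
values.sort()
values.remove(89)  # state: [-6, -4, -1, 1, 3, 15, 55, 62]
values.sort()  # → [-6, -4, -1, 1, 3, 15, 55, 62]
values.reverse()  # [62, 55, 15, 3, 1, -1, -4, -6]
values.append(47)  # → [62, 55, 15, 3, 1, -1, -4, -6, 47]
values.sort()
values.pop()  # 62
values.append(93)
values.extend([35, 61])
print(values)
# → [-6, -4, -1, 1, 3, 15, 47, 55, 93, 35, 61]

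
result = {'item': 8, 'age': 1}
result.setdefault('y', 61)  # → 61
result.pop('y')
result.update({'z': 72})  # {'item': 8, 'age': 1, 'z': 72}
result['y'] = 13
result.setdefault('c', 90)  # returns 90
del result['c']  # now {'item': 8, 'age': 1, 'z': 72, 'y': 13}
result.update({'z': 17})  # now {'item': 8, 'age': 1, 'z': 17, 'y': 13}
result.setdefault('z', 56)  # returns 17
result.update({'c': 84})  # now {'item': 8, 'age': 1, 'z': 17, 'y': 13, 'c': 84}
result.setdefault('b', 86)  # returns 86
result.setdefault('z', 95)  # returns 17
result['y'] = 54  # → {'item': 8, 'age': 1, 'z': 17, 'y': 54, 'c': 84, 'b': 86}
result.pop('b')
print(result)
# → {'item': 8, 'age': 1, 'z': 17, 'y': 54, 'c': 84}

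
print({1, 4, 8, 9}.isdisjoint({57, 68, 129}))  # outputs True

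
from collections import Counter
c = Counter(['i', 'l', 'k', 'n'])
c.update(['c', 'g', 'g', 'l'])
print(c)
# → Counter({'l': 2, 'g': 2, 'i': 1, 'k': 1, 'n': 1, 'c': 1})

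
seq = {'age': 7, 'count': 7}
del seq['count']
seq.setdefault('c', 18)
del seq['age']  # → {'c': 18}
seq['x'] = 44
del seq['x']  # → {'c': 18}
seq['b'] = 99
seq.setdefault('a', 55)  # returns 55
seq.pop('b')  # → 99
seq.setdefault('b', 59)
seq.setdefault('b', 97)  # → 59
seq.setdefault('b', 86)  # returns 59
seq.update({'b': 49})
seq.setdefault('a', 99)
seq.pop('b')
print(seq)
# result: {'c': 18, 'a': 55}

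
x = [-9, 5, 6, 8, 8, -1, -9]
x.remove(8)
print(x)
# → [-9, 5, 6, 8, -1, -9]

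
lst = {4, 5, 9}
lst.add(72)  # {4, 5, 9, 72}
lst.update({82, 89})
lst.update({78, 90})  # {4, 5, 9, 72, 78, 82, 89, 90}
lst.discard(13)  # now {4, 5, 9, 72, 78, 82, 89, 90}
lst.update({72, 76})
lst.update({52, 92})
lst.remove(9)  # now {4, 5, 52, 72, 76, 78, 82, 89, 90, 92}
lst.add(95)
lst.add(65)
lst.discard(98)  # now {4, 5, 52, 65, 72, 76, 78, 82, 89, 90, 92, 95}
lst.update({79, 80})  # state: {4, 5, 52, 65, 72, 76, 78, 79, 80, 82, 89, 90, 92, 95}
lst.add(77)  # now {4, 5, 52, 65, 72, 76, 77, 78, 79, 80, 82, 89, 90, 92, 95}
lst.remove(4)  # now {5, 52, 65, 72, 76, 77, 78, 79, 80, 82, 89, 90, 92, 95}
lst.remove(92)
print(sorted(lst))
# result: [5, 52, 65, 72, 76, 77, 78, 79, 80, 82, 89, 90, 95]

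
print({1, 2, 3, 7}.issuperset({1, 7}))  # True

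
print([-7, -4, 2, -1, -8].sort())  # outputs None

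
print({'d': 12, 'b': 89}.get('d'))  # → 12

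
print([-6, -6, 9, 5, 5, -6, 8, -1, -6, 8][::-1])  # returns [8, -6, -1, 8, -6, 5, 5, 9, -6, -6]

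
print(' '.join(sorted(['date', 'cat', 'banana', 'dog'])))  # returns banana cat date dog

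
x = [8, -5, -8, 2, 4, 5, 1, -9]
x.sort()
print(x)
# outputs [-9, -8, -5, 1, 2, 4, 5, 8]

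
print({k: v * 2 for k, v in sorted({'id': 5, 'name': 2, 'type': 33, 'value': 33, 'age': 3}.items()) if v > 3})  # {'id': 10, 'type': 66, 'value': 66}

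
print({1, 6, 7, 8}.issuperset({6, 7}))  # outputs True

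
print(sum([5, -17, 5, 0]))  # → -7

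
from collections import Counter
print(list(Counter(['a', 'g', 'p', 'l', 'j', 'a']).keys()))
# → ['a', 'g', 'p', 'l', 'j']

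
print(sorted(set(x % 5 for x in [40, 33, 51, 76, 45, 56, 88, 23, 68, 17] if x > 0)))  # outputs [0, 1, 2, 3]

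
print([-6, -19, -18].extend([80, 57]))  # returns None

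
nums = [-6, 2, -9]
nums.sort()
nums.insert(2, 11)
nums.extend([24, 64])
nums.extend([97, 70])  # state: [-9, -6, 11, 2, 24, 64, 97, 70]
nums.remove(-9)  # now [-6, 11, 2, 24, 64, 97, 70]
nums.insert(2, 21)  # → [-6, 11, 21, 2, 24, 64, 97, 70]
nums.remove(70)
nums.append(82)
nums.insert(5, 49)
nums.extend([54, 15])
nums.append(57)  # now [-6, 11, 21, 2, 24, 49, 64, 97, 82, 54, 15, 57]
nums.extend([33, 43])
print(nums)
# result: [-6, 11, 21, 2, 24, 49, 64, 97, 82, 54, 15, 57, 33, 43]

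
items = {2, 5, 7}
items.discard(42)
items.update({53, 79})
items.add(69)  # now {2, 5, 7, 53, 69, 79}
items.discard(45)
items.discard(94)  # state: {2, 5, 7, 53, 69, 79}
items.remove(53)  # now {2, 5, 7, 69, 79}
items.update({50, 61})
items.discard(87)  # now {2, 5, 7, 50, 61, 69, 79}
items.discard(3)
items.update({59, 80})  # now {2, 5, 7, 50, 59, 61, 69, 79, 80}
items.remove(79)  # {2, 5, 7, 50, 59, 61, 69, 80}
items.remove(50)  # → {2, 5, 7, 59, 61, 69, 80}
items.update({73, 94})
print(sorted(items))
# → [2, 5, 7, 59, 61, 69, 73, 80, 94]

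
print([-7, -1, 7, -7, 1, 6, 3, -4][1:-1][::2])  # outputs [-1, -7, 6]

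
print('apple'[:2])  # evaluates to ap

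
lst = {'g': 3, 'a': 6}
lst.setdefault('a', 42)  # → 6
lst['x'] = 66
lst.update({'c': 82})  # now {'g': 3, 'a': 6, 'x': 66, 'c': 82}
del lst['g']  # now {'a': 6, 'x': 66, 'c': 82}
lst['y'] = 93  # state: {'a': 6, 'x': 66, 'c': 82, 'y': 93}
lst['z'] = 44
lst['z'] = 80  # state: {'a': 6, 'x': 66, 'c': 82, 'y': 93, 'z': 80}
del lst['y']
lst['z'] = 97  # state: {'a': 6, 'x': 66, 'c': 82, 'z': 97}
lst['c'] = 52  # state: {'a': 6, 'x': 66, 'c': 52, 'z': 97}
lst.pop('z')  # 97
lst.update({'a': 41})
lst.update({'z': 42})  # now {'a': 41, 'x': 66, 'c': 52, 'z': 42}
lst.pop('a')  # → 41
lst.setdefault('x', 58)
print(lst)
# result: {'x': 66, 'c': 52, 'z': 42}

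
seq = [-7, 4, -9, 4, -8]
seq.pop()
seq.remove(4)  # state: [-7, -9, 4]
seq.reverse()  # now [4, -9, -7]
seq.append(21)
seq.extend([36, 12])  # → [4, -9, -7, 21, 36, 12]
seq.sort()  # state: [-9, -7, 4, 12, 21, 36]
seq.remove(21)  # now [-9, -7, 4, 12, 36]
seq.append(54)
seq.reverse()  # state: [54, 36, 12, 4, -7, -9]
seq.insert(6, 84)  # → [54, 36, 12, 4, -7, -9, 84]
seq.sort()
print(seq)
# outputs [-9, -7, 4, 12, 36, 54, 84]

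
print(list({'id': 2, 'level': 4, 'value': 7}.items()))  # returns [('id', 2), ('level', 4), ('value', 7)]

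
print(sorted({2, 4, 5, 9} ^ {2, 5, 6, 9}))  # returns [4, 6]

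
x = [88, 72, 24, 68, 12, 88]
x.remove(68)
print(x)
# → [88, 72, 24, 12, 88]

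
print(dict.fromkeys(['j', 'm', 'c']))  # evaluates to {'j': None, 'm': None, 'c': None}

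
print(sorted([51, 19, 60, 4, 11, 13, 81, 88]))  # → [4, 11, 13, 19, 51, 60, 81, 88]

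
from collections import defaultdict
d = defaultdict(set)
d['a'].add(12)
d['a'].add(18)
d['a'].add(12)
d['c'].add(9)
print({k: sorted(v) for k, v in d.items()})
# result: {'a': [12, 18], 'c': [9]}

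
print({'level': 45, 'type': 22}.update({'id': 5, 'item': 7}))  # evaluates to None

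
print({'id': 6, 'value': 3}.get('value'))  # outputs 3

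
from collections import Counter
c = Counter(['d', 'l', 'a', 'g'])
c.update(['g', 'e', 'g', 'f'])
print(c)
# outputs Counter({'g': 3, 'd': 1, 'l': 1, 'a': 1, 'e': 1, 'f': 1})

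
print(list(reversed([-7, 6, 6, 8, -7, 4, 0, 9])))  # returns [9, 0, 4, -7, 8, 6, 6, -7]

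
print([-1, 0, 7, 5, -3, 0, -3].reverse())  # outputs None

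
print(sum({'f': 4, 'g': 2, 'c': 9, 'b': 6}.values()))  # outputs 21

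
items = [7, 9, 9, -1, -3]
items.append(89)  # [7, 9, 9, -1, -3, 89]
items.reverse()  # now [89, -3, -1, 9, 9, 7]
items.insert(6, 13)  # [89, -3, -1, 9, 9, 7, 13]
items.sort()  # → [-3, -1, 7, 9, 9, 13, 89]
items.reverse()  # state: [89, 13, 9, 9, 7, -1, -3]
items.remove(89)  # [13, 9, 9, 7, -1, -3]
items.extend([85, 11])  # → [13, 9, 9, 7, -1, -3, 85, 11]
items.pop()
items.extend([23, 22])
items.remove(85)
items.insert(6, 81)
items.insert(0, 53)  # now [53, 13, 9, 9, 7, -1, -3, 81, 23, 22]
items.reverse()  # [22, 23, 81, -3, -1, 7, 9, 9, 13, 53]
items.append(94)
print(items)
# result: [22, 23, 81, -3, -1, 7, 9, 9, 13, 53, 94]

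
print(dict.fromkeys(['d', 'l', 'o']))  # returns {'d': None, 'l': None, 'o': None}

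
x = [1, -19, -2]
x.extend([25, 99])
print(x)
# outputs [1, -19, -2, 25, 99]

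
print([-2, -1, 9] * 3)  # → [-2, -1, 9, -2, -1, 9, -2, -1, 9]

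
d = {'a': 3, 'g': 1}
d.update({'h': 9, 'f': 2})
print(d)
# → {'a': 3, 'g': 1, 'h': 9, 'f': 2}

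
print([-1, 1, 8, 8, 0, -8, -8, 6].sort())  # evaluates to None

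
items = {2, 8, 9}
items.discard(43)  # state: {2, 8, 9}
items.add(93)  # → {2, 8, 9, 93}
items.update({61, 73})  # {2, 8, 9, 61, 73, 93}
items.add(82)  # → {2, 8, 9, 61, 73, 82, 93}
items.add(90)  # {2, 8, 9, 61, 73, 82, 90, 93}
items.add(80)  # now {2, 8, 9, 61, 73, 80, 82, 90, 93}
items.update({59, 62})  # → {2, 8, 9, 59, 61, 62, 73, 80, 82, 90, 93}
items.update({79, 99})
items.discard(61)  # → {2, 8, 9, 59, 62, 73, 79, 80, 82, 90, 93, 99}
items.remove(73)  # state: {2, 8, 9, 59, 62, 79, 80, 82, 90, 93, 99}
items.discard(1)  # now {2, 8, 9, 59, 62, 79, 80, 82, 90, 93, 99}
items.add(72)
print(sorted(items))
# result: [2, 8, 9, 59, 62, 72, 79, 80, 82, 90, 93, 99]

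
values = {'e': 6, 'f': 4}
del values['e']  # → {'f': 4}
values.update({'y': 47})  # {'f': 4, 'y': 47}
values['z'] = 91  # {'f': 4, 'y': 47, 'z': 91}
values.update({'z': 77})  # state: {'f': 4, 'y': 47, 'z': 77}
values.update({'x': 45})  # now {'f': 4, 'y': 47, 'z': 77, 'x': 45}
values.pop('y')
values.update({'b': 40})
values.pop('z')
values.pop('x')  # 45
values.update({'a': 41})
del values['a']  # {'f': 4, 'b': 40}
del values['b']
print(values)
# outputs {'f': 4}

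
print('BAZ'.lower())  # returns baz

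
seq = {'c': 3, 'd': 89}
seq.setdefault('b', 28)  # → 28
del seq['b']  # {'c': 3, 'd': 89}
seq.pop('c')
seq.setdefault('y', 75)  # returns 75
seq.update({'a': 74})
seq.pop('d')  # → 89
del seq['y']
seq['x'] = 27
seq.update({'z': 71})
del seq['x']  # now {'a': 74, 'z': 71}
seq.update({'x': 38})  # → {'a': 74, 'z': 71, 'x': 38}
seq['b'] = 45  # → {'a': 74, 'z': 71, 'x': 38, 'b': 45}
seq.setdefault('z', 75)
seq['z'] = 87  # {'a': 74, 'z': 87, 'x': 38, 'b': 45}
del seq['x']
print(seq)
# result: {'a': 74, 'z': 87, 'b': 45}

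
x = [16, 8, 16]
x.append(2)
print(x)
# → [16, 8, 16, 2]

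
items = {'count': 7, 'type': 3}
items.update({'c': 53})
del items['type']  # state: {'count': 7, 'c': 53}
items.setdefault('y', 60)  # 60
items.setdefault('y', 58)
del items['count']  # {'c': 53, 'y': 60}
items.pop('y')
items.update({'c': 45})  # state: {'c': 45}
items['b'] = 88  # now {'c': 45, 'b': 88}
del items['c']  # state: {'b': 88}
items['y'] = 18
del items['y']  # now {'b': 88}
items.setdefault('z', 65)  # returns 65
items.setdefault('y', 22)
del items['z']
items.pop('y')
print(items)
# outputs {'b': 88}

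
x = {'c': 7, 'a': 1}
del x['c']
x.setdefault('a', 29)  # 1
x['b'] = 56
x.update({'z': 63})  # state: {'a': 1, 'b': 56, 'z': 63}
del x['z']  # {'a': 1, 'b': 56}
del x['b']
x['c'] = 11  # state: {'a': 1, 'c': 11}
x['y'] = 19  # {'a': 1, 'c': 11, 'y': 19}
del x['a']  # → {'c': 11, 'y': 19}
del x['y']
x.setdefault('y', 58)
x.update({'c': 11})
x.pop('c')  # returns 11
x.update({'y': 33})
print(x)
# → {'y': 33}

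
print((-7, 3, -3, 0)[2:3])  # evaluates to (-3,)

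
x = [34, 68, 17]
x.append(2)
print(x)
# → [34, 68, 17, 2]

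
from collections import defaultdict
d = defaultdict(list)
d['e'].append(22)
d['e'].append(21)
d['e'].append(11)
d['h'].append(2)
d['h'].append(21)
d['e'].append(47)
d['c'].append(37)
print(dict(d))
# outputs {'e': [22, 21, 11, 47], 'h': [2, 21], 'c': [37]}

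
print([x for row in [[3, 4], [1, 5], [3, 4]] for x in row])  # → [3, 4, 1, 5, 3, 4]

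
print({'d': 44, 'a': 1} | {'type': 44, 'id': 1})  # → {'d': 44, 'a': 1, 'type': 44, 'id': 1}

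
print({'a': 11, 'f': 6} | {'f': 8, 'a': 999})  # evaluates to {'a': 999, 'f': 8}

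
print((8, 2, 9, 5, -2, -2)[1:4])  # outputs (2, 9, 5)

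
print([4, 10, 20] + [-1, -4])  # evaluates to [4, 10, 20, -1, -4]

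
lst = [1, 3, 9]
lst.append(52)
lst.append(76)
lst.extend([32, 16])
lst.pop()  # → 16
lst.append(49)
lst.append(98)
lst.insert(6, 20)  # [1, 3, 9, 52, 76, 32, 20, 49, 98]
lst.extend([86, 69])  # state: [1, 3, 9, 52, 76, 32, 20, 49, 98, 86, 69]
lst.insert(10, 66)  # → [1, 3, 9, 52, 76, 32, 20, 49, 98, 86, 66, 69]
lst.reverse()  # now [69, 66, 86, 98, 49, 20, 32, 76, 52, 9, 3, 1]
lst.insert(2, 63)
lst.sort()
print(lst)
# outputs [1, 3, 9, 20, 32, 49, 52, 63, 66, 69, 76, 86, 98]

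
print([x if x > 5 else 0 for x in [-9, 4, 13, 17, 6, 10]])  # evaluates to [0, 0, 13, 17, 6, 10]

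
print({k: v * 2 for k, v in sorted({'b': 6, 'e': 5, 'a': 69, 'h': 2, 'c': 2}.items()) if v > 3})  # {'a': 138, 'b': 12, 'e': 10}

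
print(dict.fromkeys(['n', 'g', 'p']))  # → {'n': None, 'g': None, 'p': None}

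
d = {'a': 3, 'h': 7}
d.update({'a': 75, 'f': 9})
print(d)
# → {'a': 75, 'h': 7, 'f': 9}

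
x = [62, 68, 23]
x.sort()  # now [23, 62, 68]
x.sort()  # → [23, 62, 68]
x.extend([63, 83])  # [23, 62, 68, 63, 83]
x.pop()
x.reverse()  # [63, 68, 62, 23]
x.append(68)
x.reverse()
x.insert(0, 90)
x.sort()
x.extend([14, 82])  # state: [23, 62, 63, 68, 68, 90, 14, 82]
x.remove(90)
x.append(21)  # [23, 62, 63, 68, 68, 14, 82, 21]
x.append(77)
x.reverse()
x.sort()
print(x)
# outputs [14, 21, 23, 62, 63, 68, 68, 77, 82]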